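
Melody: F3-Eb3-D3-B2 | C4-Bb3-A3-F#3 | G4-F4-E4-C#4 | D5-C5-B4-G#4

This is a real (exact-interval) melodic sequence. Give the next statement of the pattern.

The 4-note cells begin on F3, C4, G4, D5 — each up a 5th from the last.
So cell 5 is A5 G5 F#5 D#5.

A5 G5 F#5 D#5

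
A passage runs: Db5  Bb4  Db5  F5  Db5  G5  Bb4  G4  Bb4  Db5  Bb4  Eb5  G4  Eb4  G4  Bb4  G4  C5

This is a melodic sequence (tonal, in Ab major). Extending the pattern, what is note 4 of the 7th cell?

The unit is 6 notes. Position-4 pitches of the 3 shown cells: F5, Db5, Bb4.
Extending down a 3rd: G4 → Eb4 → C4 → Ab3.

Ab3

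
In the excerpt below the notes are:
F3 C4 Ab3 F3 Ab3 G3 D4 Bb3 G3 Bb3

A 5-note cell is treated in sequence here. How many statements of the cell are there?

10 notes in groups of 5 gives 10/5 = 2 statements.
Starts: F3, G3 — each up a 2nd.

2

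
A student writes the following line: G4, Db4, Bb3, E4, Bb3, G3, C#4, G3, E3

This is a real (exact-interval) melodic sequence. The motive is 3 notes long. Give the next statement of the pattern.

Taking 3-note groups, the heads are G4, E4, C#4: the pattern moves down a 3rd.
So cell 4 is A#3 E3 C#3.

A#3 E3 C#3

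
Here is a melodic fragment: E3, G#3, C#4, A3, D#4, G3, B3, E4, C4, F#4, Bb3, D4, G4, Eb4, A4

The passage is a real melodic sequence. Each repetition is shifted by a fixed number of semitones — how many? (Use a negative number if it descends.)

3

Taking 5-note groups, the heads are E3, G3, Bb3: the pattern moves up a 3rd.
E3 to G3 spans +3 semitones.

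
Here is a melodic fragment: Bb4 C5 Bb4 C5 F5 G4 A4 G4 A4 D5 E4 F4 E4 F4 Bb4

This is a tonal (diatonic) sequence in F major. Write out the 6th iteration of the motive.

The 5-note cells begin on Bb4, G4, E4 — each down a 3rd from the last.
Extending down a 3rd: C4 → A3 → F3.
So cell 6 is F3 G3 F3 G3 C4.

F3 G3 F3 G3 C4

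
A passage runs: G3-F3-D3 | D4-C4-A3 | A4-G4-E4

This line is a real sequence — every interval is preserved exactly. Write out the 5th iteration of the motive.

With a 3-note motive the entries are G3, D4, A4, each up a 5th from the previous.
Carrying on: E5 → B5.
Statement 5 starts on B5 and keeps the same exact contour: B5 A5 F#5.

B5 A5 F#5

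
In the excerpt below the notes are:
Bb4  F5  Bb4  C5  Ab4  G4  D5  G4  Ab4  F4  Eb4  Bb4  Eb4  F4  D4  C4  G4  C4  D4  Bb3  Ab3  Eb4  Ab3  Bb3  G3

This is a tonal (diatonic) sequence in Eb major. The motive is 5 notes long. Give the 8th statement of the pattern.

The 5-note cells begin on Bb4, G4, Eb4, C4, Ab3 — each down a 3rd from the last.
Continuing the starts: F3 → D3 → Bb2.
Statement 8 starts on Bb2 and keeps the same diatonic contour: Bb2 F3 Bb2 C3 Ab2.

Bb2 F3 Bb2 C3 Ab2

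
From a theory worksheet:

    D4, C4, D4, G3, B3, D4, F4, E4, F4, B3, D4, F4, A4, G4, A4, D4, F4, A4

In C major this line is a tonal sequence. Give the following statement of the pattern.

C5 B4 C5 F4 A4 C5

The 6-note cells begin on D4, F4, A4 — each up a 3rd from the last.
Statement 4 starts on C5 and keeps the same diatonic contour: C5 B4 C5 F4 A4 C5.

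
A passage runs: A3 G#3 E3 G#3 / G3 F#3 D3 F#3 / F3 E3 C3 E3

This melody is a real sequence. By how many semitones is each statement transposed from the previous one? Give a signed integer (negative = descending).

-2

The 4-note cells begin on A3, G3, F3 — each down a 2nd from the last.
Counting half-steps from A3 to G3: -2.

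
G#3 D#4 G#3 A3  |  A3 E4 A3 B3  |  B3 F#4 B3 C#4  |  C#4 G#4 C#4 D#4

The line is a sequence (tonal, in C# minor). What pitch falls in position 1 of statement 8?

With 4-note cells, note 1 of each statement runs G#3, A3, B3, C#4.
Carrying that up a 2nd forward: D#4 → E4 → F#4 → G#4.

G#4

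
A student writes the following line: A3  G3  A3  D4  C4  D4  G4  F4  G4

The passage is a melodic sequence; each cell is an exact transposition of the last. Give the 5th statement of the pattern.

With a 3-note motive the entries are A3, D4, G4, each up a 4th from the previous.
Extending up a 4th: C5 → F5.
Statement 5 starts on F5 and keeps the same exact contour: F5 Eb5 F5.

F5 Eb5 F5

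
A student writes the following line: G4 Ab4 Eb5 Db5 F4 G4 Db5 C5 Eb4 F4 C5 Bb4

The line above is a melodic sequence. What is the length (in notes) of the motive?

12 notes total. Splitting into 3 groups of 4:
G4 Ab4 Eb5 Db5 | F4 G4 Db5 C5 | Eb4 F4 C5 Bb4
Every group is a transposition down a 2nd of the one before; no shorter unit works.

4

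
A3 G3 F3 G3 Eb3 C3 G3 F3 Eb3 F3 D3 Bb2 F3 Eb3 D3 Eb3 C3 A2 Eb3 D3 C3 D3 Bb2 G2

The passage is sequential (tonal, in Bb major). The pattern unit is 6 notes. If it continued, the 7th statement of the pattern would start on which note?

Bb2

The 6-note cells begin on A3, G3, F3, Eb3 — each down a 2nd from the last.
Continuing: D3 → C3 → Bb2. Statement 7 starts on Bb2.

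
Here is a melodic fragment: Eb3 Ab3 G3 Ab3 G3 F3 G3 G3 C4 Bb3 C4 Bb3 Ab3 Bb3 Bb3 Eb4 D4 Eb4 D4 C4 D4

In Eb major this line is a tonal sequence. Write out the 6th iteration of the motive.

Taking 7-note groups, the heads are Eb3, G3, Bb3: the pattern moves up a 3rd.
Extending up a 3rd: D4 → F4 → Ab4.
From Ab4 the diatonic shape gives Ab4 D5 C5 D5 C5 Bb4 C5.

Ab4 D5 C5 D5 C5 Bb4 C5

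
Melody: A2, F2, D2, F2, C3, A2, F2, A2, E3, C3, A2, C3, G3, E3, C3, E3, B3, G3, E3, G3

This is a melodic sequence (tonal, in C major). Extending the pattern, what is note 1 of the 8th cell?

A4

The unit is 4 notes. Position-1 pitches of the 5 shown cells: A2, C3, E3, G3, B3.
Carrying that up a 3rd forward: D4 → F4 → A4.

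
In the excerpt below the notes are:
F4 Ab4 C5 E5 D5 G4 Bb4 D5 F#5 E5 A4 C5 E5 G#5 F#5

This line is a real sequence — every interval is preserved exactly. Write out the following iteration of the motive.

With a 5-note motive the entries are F4, G4, A4, each up a 2nd from the previous.
From B4 the exact shape gives B4 D5 F#5 A#5 G#5.

B4 D5 F#5 A#5 G#5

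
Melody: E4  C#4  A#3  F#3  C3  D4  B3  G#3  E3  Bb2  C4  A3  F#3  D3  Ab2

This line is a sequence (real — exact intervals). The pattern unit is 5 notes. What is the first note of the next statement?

Bb3

Taking 5-note groups, the heads are E4, D4, C4: the pattern moves down a 2nd.
The next head, down a 2nd from C4, is Bb3.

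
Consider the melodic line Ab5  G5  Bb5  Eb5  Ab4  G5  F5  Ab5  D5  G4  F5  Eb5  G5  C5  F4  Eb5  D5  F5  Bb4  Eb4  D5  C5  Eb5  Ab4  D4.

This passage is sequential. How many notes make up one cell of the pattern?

5

Try groups of 5 (5 cells in 25 notes):
Ab5 G5 Bb5 Eb5 Ab4 | G5 F5 Ab5 D5 G4 | F5 Eb5 G5 C5 F4 | Eb5 D5 F5 Bb4 Eb4 | D5 C5 Eb5 Ab4 D4
That's a consistent down a 2nd shift per cell, and no other grouping gives one.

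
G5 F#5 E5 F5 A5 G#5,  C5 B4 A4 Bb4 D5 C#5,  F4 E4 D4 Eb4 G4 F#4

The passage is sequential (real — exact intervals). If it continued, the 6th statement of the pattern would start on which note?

Taking 6-note groups, the heads are G5, C5, F4: the pattern moves down a 5th.
Extending the heads down a 5th: Bb3 → Eb3 → Ab2.

Ab2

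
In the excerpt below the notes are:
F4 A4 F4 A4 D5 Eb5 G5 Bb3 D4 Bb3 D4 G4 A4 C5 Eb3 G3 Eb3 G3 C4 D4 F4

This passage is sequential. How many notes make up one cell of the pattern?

21 notes total. Splitting into 3 groups of 7:
F4 A4 F4 A4 D5 Eb5 G5 | Bb3 D4 Bb3 D4 G4 A4 C5 | Eb3 G3 Eb3 G3 C4 D4 F4
Every group is a transposition down a 5th of the one before; no shorter unit works.

7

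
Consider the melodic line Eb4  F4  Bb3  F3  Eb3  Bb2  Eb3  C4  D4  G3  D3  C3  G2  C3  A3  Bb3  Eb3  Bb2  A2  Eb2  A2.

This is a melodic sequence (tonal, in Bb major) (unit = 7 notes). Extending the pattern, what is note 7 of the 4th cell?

F2

Grouping in 7s, the 7th note of each cell is Eb3, C3, A2.
Each moves down a 3rd; the next is F2.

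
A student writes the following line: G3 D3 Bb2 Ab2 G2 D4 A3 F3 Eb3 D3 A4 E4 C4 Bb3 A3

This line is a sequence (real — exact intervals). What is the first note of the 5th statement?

The 5-note cells begin on G3, D4, A4 — each up a 5th from the last.
Continuing: E5 → B5. Statement 5 starts on B5.

B5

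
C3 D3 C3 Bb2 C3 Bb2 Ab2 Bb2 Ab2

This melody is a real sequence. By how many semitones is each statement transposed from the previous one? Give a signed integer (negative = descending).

-2

With a 3-note motive the entries are C3, Bb2, Ab2, each down a 2nd from the previous.
Counting half-steps from C3 to Bb2: -2.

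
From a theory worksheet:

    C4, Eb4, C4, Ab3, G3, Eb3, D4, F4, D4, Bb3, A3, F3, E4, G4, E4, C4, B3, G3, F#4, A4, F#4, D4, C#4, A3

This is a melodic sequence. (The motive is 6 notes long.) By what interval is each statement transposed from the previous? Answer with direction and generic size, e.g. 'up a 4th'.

up a 2nd

Taking 6-note groups, the heads are C4, D4, E4, F#4: the pattern moves up a 2nd.
C4 to D4 is up a 2nd.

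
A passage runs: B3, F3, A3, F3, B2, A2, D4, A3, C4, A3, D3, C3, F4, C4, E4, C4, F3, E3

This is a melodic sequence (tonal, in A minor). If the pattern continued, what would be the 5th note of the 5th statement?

C4

Grouping in 6s, the 5th note of each cell is B2, D3, F3.
Extending up a 3rd: A3 → C4.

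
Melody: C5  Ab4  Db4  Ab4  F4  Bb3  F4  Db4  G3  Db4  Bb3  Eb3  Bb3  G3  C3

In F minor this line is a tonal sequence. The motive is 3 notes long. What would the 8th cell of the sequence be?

The 3-note cells begin on C5, Ab4, F4, Db4, Bb3 — each down a 3rd from the last.
Carrying on: G3 → Eb3 → C3.
So cell 8 is C3 Ab2 Db2.

C3 Ab2 Db2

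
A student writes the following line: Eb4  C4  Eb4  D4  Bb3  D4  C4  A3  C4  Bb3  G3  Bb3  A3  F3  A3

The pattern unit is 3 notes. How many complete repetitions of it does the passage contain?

15 notes in groups of 3 gives 15/3 = 5 statements.
Starts: Eb4, D4, C4, Bb3, A3 — each down a 2nd.

5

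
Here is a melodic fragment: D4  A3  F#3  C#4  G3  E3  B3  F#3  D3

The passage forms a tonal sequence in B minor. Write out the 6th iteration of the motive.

F#3 C#3 A2

With a 3-note motive the entries are D4, C#4, B3, each down a 2nd from the previous.
Extending down a 2nd: A3 → G3 → F#3.
From F#3 the diatonic shape gives F#3 C#3 A2.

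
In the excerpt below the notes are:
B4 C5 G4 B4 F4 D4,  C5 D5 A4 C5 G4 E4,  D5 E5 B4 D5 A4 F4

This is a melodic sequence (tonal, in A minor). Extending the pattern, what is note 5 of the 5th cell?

C5

Grouping in 6s, the 5th note of each cell is F4, G4, A4.
Extending up a 2nd: B4 → C5.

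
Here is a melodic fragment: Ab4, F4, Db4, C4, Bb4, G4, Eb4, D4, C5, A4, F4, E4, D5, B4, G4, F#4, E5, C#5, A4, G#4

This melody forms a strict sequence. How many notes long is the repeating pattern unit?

There are 20 notes; a 4-note unit gives 5 cells:
Ab4 F4 Db4 C4 | Bb4 G4 Eb4 D4 | C5 A4 F4 E4 | D5 B4 G4 F#4 | E5 C#5 A4 G#4
Each cell is the previous one up a 2nd — so the unit is 4 notes.

4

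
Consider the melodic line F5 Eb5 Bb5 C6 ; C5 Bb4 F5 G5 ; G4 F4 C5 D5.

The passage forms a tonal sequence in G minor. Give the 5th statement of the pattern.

A3 G3 D4 Eb4

The 4-note cells begin on F5, C5, G4 — each down a 4th from the last.
Extending down a 4th: D4 → A3.
So cell 5 is A3 G3 D4 Eb4.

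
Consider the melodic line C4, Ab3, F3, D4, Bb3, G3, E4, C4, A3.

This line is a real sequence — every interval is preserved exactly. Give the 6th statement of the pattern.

A#4 F#4 D#4

Taking 3-note groups, the heads are C4, D4, E4: the pattern moves up a 2nd.
Continuing the starts: F#4 → G#4 → A#4.
From A#4 the exact shape gives A#4 F#4 D#4.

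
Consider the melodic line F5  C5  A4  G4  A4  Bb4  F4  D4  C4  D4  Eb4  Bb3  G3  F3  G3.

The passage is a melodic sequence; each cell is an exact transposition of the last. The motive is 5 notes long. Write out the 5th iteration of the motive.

Db3 Ab2 F2 Eb2 F2

Unit = 5 notes; the statements start on F5, Bb4, Eb4, moving down a 5th each time.
Carrying on: Ab3 → Db3.
From Db3 the exact shape gives Db3 Ab2 F2 Eb2 F2.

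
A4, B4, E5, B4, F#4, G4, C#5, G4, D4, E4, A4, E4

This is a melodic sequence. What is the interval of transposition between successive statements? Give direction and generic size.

With a 4-note motive the entries are A4, F#4, D4, each down a 3rd from the previous.
A4 to F#4 is down a 3rd.

down a 3rd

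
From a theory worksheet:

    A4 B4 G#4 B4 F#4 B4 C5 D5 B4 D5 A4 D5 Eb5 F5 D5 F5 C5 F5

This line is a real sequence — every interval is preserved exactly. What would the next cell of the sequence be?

With a 6-note motive the entries are A4, C5, Eb5, each up a 3rd from the previous.
From Gb5 the exact shape gives Gb5 Ab5 F5 Ab5 Eb5 Ab5.

Gb5 Ab5 F5 Ab5 Eb5 Ab5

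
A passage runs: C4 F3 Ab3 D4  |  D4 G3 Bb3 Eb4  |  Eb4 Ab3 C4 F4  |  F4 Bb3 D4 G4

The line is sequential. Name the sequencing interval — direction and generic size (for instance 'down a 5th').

Unit = 4 notes; the statements start on C4, D4, Eb4, F4, moving up a 2nd each time.
C4 to D4 is up a 2nd.

up a 2nd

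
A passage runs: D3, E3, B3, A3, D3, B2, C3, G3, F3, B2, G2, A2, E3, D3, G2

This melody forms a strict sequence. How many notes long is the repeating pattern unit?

There are 15 notes; a 5-note unit gives 3 cells:
D3 E3 B3 A3 D3 | B2 C3 G3 F3 B2 | G2 A2 E3 D3 G2
That's a consistent down a 3rd shift per cell, and no other grouping gives one.

5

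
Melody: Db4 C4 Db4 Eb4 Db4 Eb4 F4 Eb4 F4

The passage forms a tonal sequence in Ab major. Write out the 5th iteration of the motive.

Ab4 G4 Ab4

With a 3-note motive the entries are Db4, Eb4, F4, each up a 2nd from the previous.
Extending up a 2nd: G4 → Ab4.
Statement 5 starts on Ab4 and keeps the same diatonic contour: Ab4 G4 Ab4.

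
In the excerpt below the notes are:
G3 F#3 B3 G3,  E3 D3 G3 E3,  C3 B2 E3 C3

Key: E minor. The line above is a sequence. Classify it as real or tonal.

tonal

Every note is diatonic to E minor.
Cell 1 has -1 semitones from note 1 to 2, but cell 2 has -2 — the interval quality changes while the contour stays the same, which is the hallmark of a tonal sequence.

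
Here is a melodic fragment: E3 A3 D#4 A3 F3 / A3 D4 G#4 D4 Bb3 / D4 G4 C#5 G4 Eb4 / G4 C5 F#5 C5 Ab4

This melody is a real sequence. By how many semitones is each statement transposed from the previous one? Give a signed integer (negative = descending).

5

The 5-note cells begin on E3, A3, D4, G4 — each up a 4th from the last.
Counting half-steps from E3 to A3: 5.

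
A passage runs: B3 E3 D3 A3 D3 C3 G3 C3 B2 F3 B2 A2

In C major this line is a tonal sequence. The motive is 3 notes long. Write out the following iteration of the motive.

Unit = 3 notes; the statements start on B3, A3, G3, F3, moving down a 2nd each time.
Statement 5 starts on E3 and keeps the same diatonic contour: E3 A2 G2.

E3 A2 G2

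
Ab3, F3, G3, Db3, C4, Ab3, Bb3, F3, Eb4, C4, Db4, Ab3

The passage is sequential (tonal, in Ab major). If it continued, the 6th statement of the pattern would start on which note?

The 4-note cells begin on Ab3, C4, Eb4 — each up a 3rd from the last.
Extending the heads up a 3rd: G4 → Bb4 → Db5.

Db5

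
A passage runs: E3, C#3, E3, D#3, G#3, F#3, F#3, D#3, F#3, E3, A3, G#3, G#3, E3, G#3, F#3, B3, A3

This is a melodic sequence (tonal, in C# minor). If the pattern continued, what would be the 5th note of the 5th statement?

Grouping in 6s, the 5th note of each cell is G#3, A3, B3.
Extending up a 2nd: C#4 → D#4.

D#4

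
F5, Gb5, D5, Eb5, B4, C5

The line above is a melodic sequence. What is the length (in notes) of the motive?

2

6 notes total. Splitting into 3 groups of 2:
F5 Gb5 | D5 Eb5 | B4 C5
Each cell is the previous one down a 3rd — so the unit is 2 notes.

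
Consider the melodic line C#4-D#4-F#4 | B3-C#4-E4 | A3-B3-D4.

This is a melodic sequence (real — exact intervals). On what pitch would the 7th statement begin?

Db3

The 3-note cells begin on C#4, B3, A3 — each down a 2nd from the last.
Continuing: G3 → F3 → Eb3 → Db3. Statement 7 starts on Db3.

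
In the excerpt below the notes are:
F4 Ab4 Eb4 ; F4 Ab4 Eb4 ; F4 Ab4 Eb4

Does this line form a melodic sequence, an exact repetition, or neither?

Each 3-note cell is identical (F4 Ab4 Eb4), restated at the same pitch.

repetition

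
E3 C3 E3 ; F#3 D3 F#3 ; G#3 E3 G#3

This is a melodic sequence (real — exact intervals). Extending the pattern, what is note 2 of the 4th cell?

F#3

With 3-note cells, note 2 of each statement runs C3, D3, E3.
Each moves up a 2nd; the next is F#3.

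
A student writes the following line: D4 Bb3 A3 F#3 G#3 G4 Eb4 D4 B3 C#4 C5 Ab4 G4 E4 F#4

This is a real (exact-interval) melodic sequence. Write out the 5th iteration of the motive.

Bb5 Gb5 F5 D5 E5

Taking 5-note groups, the heads are D4, G4, C5: the pattern moves up a 4th.
Continuing the starts: F5 → Bb5.
From Bb5 the exact shape gives Bb5 Gb5 F5 D5 E5.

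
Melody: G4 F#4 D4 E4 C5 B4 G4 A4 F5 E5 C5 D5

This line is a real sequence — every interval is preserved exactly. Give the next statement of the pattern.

Bb5 A5 F5 G5

The 4-note cells begin on G4, C5, F5 — each up a 4th from the last.
So cell 4 is Bb5 A5 F5 G5.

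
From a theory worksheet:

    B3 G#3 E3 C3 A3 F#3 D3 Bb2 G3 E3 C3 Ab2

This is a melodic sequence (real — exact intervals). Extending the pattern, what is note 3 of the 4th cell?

Bb2

Grouping in 4s, the 3rd note of each cell is E3, D3, C3.
One more down a 2nd gives Bb2.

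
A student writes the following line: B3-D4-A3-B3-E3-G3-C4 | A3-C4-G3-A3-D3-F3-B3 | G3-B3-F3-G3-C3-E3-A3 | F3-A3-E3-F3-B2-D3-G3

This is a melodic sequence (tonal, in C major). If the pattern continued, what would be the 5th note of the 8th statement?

With 7-note cells, note 5 of each statement runs E3, D3, C3, B2.
Carrying that down a 2nd forward: A2 → G2 → F2 → E2.

E2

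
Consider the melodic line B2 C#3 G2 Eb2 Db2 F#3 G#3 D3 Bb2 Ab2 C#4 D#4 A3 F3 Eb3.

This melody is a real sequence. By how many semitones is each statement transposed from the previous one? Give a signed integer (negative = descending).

7

With a 5-note motive the entries are B2, F#3, C#4, each up a 5th from the previous.
Counting half-steps from B2 to F#3: 7.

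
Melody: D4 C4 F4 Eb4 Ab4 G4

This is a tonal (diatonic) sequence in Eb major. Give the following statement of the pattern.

C5 Bb4

With a 2-note motive the entries are D4, F4, Ab4, each up a 3rd from the previous.
From C5 the diatonic shape gives C5 Bb4.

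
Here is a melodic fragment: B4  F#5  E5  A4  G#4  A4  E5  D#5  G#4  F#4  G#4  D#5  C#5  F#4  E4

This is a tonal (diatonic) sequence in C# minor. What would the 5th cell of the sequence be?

The 5-note cells begin on B4, A4, G#4 — each down a 2nd from the last.
Extending down a 2nd: F#4 → E4.
Statement 5 starts on E4 and keeps the same diatonic contour: E4 B4 A4 D#4 C#4.

E4 B4 A4 D#4 C#4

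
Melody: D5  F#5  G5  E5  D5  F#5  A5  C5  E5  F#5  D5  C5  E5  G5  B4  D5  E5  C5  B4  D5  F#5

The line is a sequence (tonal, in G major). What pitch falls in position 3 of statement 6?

B4

Grouping in 7s, the 3rd note of each cell is G5, F#5, E5.
Extending down a 2nd: D5 → C5 → B4.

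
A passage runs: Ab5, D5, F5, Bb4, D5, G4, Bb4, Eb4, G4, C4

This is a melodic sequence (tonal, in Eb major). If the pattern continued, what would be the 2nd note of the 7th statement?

F3

With 2-note cells, note 2 of each statement runs D5, Bb4, G4, Eb4, C4.
Carrying that down a 3rd forward: Ab3 → F3.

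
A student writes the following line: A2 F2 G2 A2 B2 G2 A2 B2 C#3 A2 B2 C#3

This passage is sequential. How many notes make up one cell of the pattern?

4

12 notes total. Splitting into 3 groups of 4:
A2 F2 G2 A2 | B2 G2 A2 B2 | C#3 A2 B2 C#3
Each cell is the previous one up a 2nd — so the unit is 4 notes.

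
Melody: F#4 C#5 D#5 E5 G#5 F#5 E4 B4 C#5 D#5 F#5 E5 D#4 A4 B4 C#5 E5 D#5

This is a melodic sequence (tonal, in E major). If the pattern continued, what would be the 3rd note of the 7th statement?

With 6-note cells, note 3 of each statement runs D#5, C#5, B4.
Extending down a 2nd: A4 → G#4 → F#4 → E4.

E4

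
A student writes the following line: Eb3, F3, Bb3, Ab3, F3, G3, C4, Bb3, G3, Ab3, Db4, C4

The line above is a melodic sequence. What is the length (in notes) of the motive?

12 notes total. Splitting into 3 groups of 4:
Eb3 F3 Bb3 Ab3 | F3 G3 C4 Bb3 | G3 Ab3 Db4 C4
That's a consistent up a 2nd shift per cell, and no other grouping gives one.

4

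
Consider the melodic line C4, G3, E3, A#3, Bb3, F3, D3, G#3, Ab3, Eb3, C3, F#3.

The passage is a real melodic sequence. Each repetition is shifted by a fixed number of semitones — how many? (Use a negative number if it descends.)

With a 4-note motive the entries are C4, Bb3, Ab3, each down a 2nd from the previous.
Counting half-steps from C4 to Bb3: -2.

-2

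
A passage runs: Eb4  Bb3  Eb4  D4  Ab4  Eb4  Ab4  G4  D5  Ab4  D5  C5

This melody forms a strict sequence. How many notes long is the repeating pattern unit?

Try groups of 4 (3 cells in 12 notes):
Eb4 Bb3 Eb4 D4 | Ab4 Eb4 Ab4 G4 | D5 Ab4 D5 C5
Every group is a transposition up a 4th of the one before; no shorter unit works.

4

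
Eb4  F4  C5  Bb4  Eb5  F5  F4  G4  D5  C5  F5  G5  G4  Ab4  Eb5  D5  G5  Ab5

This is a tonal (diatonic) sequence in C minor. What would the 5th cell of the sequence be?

Unit = 6 notes; the statements start on Eb4, F4, G4, moving up a 2nd each time.
Continuing the starts: Ab4 → Bb4.
So cell 5 is Bb4 C5 G5 F5 Bb5 C6.

Bb4 C5 G5 F5 Bb5 C6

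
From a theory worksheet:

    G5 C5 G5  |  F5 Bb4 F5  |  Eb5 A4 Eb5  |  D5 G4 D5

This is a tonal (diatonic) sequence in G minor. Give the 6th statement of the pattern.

Bb4 Eb4 Bb4

Taking 3-note groups, the heads are G5, F5, Eb5, D5: the pattern moves down a 2nd.
Continuing the starts: C5 → Bb4.
So cell 6 is Bb4 Eb4 Bb4.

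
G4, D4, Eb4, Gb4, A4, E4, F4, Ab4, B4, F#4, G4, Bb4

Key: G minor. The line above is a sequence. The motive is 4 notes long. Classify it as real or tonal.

real

Each cell has the same semitone pattern (-5, 1, 3) — intervals are preserved exactly.
And Gb4 lies outside G minor, so the sequence is real rather than tonal.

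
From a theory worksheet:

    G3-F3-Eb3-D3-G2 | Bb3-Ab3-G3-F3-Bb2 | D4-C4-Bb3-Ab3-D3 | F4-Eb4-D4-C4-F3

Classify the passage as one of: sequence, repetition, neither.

sequence

Each 5-note cell is the previous one transposed up a 3rd.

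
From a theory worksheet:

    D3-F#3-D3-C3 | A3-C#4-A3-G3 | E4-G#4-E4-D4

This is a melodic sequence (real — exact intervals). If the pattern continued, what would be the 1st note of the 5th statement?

F#5

Grouping in 4s, the 1st note of each cell is D3, A3, E4.
Carrying that up a 5th forward: B4 → F#5.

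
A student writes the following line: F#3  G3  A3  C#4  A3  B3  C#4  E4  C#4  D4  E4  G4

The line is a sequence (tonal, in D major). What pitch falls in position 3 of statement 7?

With 4-note cells, note 3 of each statement runs A3, C#4, E4.
Each moves up a 3rd. Continuing: G4 → B4 → D5 → F#5.

F#5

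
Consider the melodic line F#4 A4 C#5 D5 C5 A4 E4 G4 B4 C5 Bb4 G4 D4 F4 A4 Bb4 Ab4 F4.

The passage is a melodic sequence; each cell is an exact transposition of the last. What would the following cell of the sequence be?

C4 Eb4 G4 Ab4 Gb4 Eb4

Unit = 6 notes; the statements start on F#4, E4, D4, moving down a 2nd each time.
So cell 4 is C4 Eb4 G4 Ab4 Gb4 Eb4.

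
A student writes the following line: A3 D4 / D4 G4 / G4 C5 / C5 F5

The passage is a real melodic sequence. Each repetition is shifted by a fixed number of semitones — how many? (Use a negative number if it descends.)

With a 2-note motive the entries are A3, D4, G4, C5, each up a 4th from the previous.
A3 to D4 spans +5 semitones.

5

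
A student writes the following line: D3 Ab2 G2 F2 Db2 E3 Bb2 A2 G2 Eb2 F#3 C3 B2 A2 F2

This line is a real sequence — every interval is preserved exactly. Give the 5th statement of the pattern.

A#3 E3 D#3 C#3 A2

Unit = 5 notes; the statements start on D3, E3, F#3, moving up a 2nd each time.
Carrying on: G#3 → A#3.
Statement 5 starts on A#3 and keeps the same exact contour: A#3 E3 D#3 C#3 A2.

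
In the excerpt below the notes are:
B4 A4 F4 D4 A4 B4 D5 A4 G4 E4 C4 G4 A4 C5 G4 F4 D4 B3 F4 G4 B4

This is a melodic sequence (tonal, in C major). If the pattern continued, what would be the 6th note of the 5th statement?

Grouping in 7s, the 6th note of each cell is B4, A4, G4.
Carrying that down a 2nd forward: F4 → E4.

E4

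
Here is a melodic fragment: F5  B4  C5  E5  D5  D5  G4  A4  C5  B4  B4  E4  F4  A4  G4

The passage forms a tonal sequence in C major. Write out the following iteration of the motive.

Taking 5-note groups, the heads are F5, D5, B4: the pattern moves down a 3rd.
So cell 4 is G4 C4 D4 F4 E4.

G4 C4 D4 F4 E4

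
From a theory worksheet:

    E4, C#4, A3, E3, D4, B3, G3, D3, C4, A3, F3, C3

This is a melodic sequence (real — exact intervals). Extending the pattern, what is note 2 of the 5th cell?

The unit is 4 notes. Position-2 pitches of the 3 shown cells: C#4, B3, A3.
Each moves down a 2nd. Continuing: G3 → F3.

F3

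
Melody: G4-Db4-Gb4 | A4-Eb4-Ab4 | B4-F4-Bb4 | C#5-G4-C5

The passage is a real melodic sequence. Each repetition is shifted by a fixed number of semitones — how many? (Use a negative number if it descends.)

2

Unit = 3 notes; the statements start on G4, A4, B4, C#5, moving up a 2nd each time.
G4→A4 is 69 − 67 = 2 semitones.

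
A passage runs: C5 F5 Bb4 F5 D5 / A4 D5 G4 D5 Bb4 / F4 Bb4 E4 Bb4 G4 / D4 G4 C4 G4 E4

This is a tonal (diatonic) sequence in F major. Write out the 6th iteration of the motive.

G3 C4 F3 C4 A3

Taking 5-note groups, the heads are C5, A4, F4, D4: the pattern moves down a 3rd.
Extending down a 3rd: Bb3 → G3.
Statement 6 starts on G3 and keeps the same diatonic contour: G3 C4 F3 C4 A3.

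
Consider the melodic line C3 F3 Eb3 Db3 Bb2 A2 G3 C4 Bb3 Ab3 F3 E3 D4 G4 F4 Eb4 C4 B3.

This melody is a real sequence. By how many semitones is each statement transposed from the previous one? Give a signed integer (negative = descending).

7

Taking 6-note groups, the heads are C3, G3, D4: the pattern moves up a 5th.
C3 to G3 spans +7 semitones.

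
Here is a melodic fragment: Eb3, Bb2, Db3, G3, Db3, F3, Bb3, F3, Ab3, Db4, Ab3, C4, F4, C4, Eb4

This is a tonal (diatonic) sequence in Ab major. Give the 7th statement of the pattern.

Unit = 3 notes; the statements start on Eb3, G3, Bb3, Db4, F4, moving up a 3rd each time.
Extending up a 3rd: Ab4 → C5.
So cell 7 is C5 G4 Bb4.

C5 G4 Bb4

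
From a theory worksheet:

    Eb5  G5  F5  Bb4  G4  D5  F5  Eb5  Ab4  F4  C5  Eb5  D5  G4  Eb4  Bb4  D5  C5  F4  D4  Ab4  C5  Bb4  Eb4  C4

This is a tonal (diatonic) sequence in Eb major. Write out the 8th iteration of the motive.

Unit = 5 notes; the statements start on Eb5, D5, C5, Bb4, Ab4, moving down a 2nd each time.
Carrying on: G4 → F4 → Eb4.
From Eb4 the diatonic shape gives Eb4 G4 F4 Bb3 G3.

Eb4 G4 F4 Bb3 G3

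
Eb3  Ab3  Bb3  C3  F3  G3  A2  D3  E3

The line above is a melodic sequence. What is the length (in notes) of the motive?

9 notes total. Splitting into 3 groups of 3:
Eb3 Ab3 Bb3 | C3 F3 G3 | A2 D3 E3
That's a consistent down a 3rd shift per cell, and no other grouping gives one.

3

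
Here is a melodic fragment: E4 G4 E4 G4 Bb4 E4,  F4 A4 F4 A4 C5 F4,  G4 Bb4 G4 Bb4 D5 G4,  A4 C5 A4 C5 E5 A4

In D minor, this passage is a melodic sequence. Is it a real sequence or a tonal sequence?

tonal

Every note is diatonic to D minor.
Cell 1 has +3 semitones from note 1 to 2, but cell 2 has +4 — the interval quality changes while the contour stays the same, which is the hallmark of a tonal sequence.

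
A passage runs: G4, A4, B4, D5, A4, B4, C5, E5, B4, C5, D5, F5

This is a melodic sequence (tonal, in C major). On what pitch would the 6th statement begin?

E5

Unit = 4 notes; the statements start on G4, A4, B4, moving up a 2nd each time.
Continuing: C5 → D5 → E5. Statement 6 starts on E5.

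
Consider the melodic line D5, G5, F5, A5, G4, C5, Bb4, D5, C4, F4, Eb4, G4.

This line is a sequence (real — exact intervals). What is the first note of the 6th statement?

Eb2

Taking 4-note groups, the heads are D5, G4, C4: the pattern moves down a 5th.
Extending the heads down a 5th: F3 → Bb2 → Eb2.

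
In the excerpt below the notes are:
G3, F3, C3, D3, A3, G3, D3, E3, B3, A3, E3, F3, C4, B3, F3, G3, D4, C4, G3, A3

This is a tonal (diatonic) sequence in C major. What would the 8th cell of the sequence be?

G4 F4 C4 D4

The 4-note cells begin on G3, A3, B3, C4, D4 — each up a 2nd from the last.
Carrying on: E4 → F4 → G4.
So cell 8 is G4 F4 C4 D4.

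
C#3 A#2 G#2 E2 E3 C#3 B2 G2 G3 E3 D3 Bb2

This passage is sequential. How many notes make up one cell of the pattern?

There are 12 notes; a 4-note unit gives 3 cells:
C#3 A#2 G#2 E2 | E3 C#3 B2 G2 | G3 E3 D3 Bb2
That's a consistent up a 3rd shift per cell, and no other grouping gives one.

4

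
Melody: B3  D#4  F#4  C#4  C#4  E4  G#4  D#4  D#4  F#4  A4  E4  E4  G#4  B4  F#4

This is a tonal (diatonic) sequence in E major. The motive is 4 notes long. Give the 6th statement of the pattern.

G#4 B4 D#5 A4

Taking 4-note groups, the heads are B3, C#4, D#4, E4: the pattern moves up a 2nd.
Carrying on: F#4 → G#4.
Statement 6 starts on G#4 and keeps the same diatonic contour: G#4 B4 D#5 A4.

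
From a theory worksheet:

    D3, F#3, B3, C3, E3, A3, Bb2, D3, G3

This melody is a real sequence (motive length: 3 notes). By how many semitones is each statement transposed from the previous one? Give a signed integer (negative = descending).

-2

The 3-note cells begin on D3, C3, Bb2 — each down a 2nd from the last.
D3 to C3 spans -2 semitones.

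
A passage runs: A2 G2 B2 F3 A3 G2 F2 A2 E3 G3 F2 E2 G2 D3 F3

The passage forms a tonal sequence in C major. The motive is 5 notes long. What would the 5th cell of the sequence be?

D2 C2 E2 B2 D3

Taking 5-note groups, the heads are A2, G2, F2: the pattern moves down a 2nd.
Continuing the starts: E2 → D2.
From D2 the diatonic shape gives D2 C2 E2 B2 D3.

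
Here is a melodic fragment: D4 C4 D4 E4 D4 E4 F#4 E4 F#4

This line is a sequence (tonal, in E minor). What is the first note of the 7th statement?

The 3-note cells begin on D4, E4, F#4 — each up a 2nd from the last.
Extending the heads up a 2nd: G4 → A4 → B4 → C5.

C5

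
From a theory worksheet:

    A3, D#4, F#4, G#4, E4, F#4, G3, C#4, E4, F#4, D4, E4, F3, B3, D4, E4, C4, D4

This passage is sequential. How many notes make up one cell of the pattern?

6

There are 18 notes; a 6-note unit gives 3 cells:
A3 D#4 F#4 G#4 E4 F#4 | G3 C#4 E4 F#4 D4 E4 | F3 B3 D4 E4 C4 D4
Every group is a transposition down a 2nd of the one before; no shorter unit works.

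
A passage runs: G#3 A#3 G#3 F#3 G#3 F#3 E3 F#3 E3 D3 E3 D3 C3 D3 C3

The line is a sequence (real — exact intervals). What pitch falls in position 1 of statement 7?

Ab2

Grouping in 3s, the 1st note of each cell is G#3, F#3, E3, D3, C3.
Extending down a 2nd: Bb2 → Ab2.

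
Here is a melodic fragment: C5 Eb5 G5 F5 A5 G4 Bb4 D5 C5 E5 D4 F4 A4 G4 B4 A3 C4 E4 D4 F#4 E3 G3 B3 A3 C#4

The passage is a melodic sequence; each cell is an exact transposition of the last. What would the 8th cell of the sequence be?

Taking 5-note groups, the heads are C5, G4, D4, A3, E3: the pattern moves down a 4th.
Carrying on: B2 → F#2 → C#2.
From C#2 the exact shape gives C#2 E2 G#2 F#2 A#2.

C#2 E2 G#2 F#2 A#2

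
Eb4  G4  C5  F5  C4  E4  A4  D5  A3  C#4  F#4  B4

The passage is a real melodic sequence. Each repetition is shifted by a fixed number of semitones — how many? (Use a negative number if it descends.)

The 4-note cells begin on Eb4, C4, A3 — each down a 3rd from the last.
Counting half-steps from Eb4 to C4: -3.

-3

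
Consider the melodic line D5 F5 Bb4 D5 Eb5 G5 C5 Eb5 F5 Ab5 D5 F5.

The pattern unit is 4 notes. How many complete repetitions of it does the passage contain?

12 notes in groups of 4 gives 12/4 = 3 statements.
Starts: D5, Eb5, F5 — each up a 2nd.

3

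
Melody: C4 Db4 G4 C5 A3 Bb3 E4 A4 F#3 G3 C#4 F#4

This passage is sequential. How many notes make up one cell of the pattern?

There are 12 notes; a 4-note unit gives 3 cells:
C4 Db4 G4 C5 | A3 Bb3 E4 A4 | F#3 G3 C#4 F#4
Each cell is the previous one down a 3rd — so the unit is 4 notes.

4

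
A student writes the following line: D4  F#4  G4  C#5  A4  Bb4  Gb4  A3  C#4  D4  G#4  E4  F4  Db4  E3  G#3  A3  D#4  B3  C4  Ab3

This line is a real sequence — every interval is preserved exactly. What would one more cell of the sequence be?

With a 7-note motive the entries are D4, A3, E3, each down a 4th from the previous.
So cell 4 is B2 D#3 E3 A#3 F#3 G3 Eb3.

B2 D#3 E3 A#3 F#3 G3 Eb3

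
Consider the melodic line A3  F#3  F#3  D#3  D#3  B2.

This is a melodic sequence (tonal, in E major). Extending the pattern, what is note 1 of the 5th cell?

The unit is 2 notes. Position-1 pitches of the 3 shown cells: A3, F#3, D#3.
Extending down a 3rd: B2 → G#2.

G#2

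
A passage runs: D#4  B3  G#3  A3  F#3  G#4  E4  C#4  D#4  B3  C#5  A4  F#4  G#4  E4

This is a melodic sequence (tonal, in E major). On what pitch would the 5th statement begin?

The 5-note cells begin on D#4, G#4, C#5 — each up a 4th from the last.
Extending the heads up a 4th: F#5 → B5.

B5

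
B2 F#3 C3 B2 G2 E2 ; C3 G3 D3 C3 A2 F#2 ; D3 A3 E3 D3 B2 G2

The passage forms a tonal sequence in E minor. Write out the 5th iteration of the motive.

F#3 C4 G3 F#3 D3 B2

Unit = 6 notes; the statements start on B2, C3, D3, moving up a 2nd each time.
Carrying on: E3 → F#3.
Statement 5 starts on F#3 and keeps the same diatonic contour: F#3 C4 G3 F#3 D3 B2.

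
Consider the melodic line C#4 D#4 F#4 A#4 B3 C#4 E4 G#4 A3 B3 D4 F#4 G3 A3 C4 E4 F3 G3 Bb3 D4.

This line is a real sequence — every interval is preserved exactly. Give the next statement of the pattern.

Eb3 F3 Ab3 C4

The 4-note cells begin on C#4, B3, A3, G3, F3 — each down a 2nd from the last.
Statement 6 starts on Eb3 and keeps the same exact contour: Eb3 F3 Ab3 C4.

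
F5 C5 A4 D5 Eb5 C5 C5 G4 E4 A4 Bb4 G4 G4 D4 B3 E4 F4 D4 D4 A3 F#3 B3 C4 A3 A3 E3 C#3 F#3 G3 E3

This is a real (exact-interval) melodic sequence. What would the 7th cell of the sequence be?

B2 F#2 D#2 G#2 A2 F#2

Taking 6-note groups, the heads are F5, C5, G4, D4, A3: the pattern moves down a 4th.
Carrying on: E3 → B2.
So cell 7 is B2 F#2 D#2 G#2 A2 F#2.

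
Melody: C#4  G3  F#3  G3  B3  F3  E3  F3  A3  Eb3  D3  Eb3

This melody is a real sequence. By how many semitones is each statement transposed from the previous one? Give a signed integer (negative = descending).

With a 4-note motive the entries are C#4, B3, A3, each down a 2nd from the previous.
C#4→B3 is 59 − 61 = -2 semitones.

-2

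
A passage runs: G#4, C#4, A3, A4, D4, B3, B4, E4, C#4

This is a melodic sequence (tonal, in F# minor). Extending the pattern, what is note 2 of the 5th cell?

G#4

Grouping in 3s, the 2nd note of each cell is C#4, D4, E4.
Extending up a 2nd: F#4 → G#4.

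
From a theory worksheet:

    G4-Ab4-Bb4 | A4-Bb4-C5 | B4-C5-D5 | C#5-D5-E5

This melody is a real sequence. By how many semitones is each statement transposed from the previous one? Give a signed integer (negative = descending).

The 3-note cells begin on G4, A4, B4, C#5 — each up a 2nd from the last.
G4→A4 is 69 − 67 = 2 semitones.

2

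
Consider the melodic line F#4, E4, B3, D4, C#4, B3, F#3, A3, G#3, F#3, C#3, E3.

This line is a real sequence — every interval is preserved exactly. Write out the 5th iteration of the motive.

With a 4-note motive the entries are F#4, C#4, G#3, each down a 4th from the previous.
Carrying on: D#3 → A#2.
So cell 5 is A#2 G#2 D#2 F#2.

A#2 G#2 D#2 F#2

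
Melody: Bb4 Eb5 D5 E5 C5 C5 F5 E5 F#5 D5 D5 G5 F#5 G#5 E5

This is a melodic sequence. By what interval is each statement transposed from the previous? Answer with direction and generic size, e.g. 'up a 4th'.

The 5-note cells begin on Bb4, C5, D5 — each up a 2nd from the last.
From Bb4 to C5: up a 2nd.

up a 2nd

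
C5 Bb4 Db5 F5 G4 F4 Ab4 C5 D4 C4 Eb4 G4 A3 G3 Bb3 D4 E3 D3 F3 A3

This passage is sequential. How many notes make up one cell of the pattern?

4

20 notes total. Splitting into 5 groups of 4:
C5 Bb4 Db5 F5 | G4 F4 Ab4 C5 | D4 C4 Eb4 G4 | A3 G3 Bb3 D4 | E3 D3 F3 A3
That's a consistent down a 4th shift per cell, and no other grouping gives one.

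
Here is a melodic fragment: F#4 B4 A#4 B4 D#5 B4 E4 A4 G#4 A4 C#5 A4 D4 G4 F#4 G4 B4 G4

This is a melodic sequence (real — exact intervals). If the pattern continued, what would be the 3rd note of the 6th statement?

Grouping in 6s, the 3rd note of each cell is A#4, G#4, F#4.
Extending down a 2nd: E4 → D4 → C4.

C4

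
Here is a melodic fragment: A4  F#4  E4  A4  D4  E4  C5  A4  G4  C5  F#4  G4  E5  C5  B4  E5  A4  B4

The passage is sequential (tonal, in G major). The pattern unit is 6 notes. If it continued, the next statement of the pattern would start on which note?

The 6-note cells begin on A4, C5, E5 — each up a 3rd from the last.
One more step up a 3rd gives G5.

G5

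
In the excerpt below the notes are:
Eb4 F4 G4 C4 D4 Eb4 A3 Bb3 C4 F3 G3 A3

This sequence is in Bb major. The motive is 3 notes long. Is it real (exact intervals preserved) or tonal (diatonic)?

tonal

Every note is diatonic to Bb major.
Cell 1 has +2 semitones from note 2 to 3, but cell 2 has +1 — the interval quality changes while the contour stays the same, which is the hallmark of a tonal sequence.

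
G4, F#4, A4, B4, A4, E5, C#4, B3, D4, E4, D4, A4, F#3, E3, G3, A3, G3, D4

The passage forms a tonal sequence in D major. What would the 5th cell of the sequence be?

Unit = 6 notes; the statements start on G4, C#4, F#3, moving down a 5th each time.
Carrying on: B2 → E2.
Statement 5 starts on E2 and keeps the same diatonic contour: E2 D2 F#2 G2 F#2 C#3.

E2 D2 F#2 G2 F#2 C#3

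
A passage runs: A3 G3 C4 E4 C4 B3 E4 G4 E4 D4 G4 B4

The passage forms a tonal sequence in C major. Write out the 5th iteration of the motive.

With a 4-note motive the entries are A3, C4, E4, each up a 3rd from the previous.
Continuing the starts: G4 → B4.
From B4 the diatonic shape gives B4 A4 D5 F5.

B4 A4 D5 F5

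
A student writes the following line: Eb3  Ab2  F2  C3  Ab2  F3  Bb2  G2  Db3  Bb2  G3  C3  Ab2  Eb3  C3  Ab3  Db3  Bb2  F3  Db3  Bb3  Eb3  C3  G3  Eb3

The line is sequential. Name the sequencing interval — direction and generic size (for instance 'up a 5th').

With a 5-note motive the entries are Eb3, F3, G3, Ab3, Bb3, each up a 2nd from the previous.
From Eb3 to F3: up a 2nd.

up a 2nd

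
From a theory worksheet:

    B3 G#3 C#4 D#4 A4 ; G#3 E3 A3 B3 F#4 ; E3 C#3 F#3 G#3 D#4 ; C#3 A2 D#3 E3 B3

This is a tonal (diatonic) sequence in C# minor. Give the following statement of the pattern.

A2 F#2 B2 C#3 G#3

With a 5-note motive the entries are B3, G#3, E3, C#3, each down a 3rd from the previous.
From A2 the diatonic shape gives A2 F#2 B2 C#3 G#3.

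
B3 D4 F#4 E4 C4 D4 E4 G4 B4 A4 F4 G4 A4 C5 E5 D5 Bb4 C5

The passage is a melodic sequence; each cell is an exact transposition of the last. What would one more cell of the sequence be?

D5 F5 A5 G5 Eb5 F5

Unit = 6 notes; the statements start on B3, E4, A4, moving up a 4th each time.
Statement 4 starts on D5 and keeps the same exact contour: D5 F5 A5 G5 Eb5 F5.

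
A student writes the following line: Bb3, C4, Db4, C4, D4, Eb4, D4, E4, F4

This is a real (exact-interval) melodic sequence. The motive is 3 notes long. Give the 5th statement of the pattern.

With a 3-note motive the entries are Bb3, C4, D4, each up a 2nd from the previous.
Continuing the starts: E4 → F#4.
So cell 5 is F#4 G#4 A4.

F#4 G#4 A4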